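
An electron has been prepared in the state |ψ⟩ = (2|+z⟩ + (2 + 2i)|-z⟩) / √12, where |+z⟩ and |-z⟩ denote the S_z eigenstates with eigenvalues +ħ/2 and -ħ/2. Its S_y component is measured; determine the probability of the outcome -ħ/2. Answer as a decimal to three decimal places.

0.167

|-y⟩ = (|+z⟩ - i|-z⟩)/√2, so ⟨-y|ψ⟩ = (2i) / (√2·√12).
P = |2i|² / 24 = 4/24.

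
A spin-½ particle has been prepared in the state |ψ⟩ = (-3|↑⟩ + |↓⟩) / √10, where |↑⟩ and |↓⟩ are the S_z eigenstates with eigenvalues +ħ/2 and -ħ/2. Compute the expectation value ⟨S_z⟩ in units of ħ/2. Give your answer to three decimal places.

0.800

⟨σ_z⟩ = |a|² - |b|² divided by |a|²+|b|², with a, b the |↑⟩, |↓⟩ amplitudes.
= (9 - 1)/10 = 8/10.
⟨S_z⟩ = (ħ/2)·⟨σ_z⟩.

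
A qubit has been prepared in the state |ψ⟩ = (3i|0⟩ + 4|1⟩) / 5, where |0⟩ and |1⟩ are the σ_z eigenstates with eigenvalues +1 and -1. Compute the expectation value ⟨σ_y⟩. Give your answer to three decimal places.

⟨σ_y⟩ = 2 Im(a* b)/(|a|²+|b|²) with a = 3i, b = 4.
a* b = -12i, so ⟨σ_y⟩ = -24/25.

-0.960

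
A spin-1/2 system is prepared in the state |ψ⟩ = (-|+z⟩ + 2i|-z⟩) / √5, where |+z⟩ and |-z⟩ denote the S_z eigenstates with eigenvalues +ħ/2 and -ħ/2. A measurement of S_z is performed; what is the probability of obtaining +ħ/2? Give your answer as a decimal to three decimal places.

0.200

The +ħ/2 outcome corresponds to |+z⟩. Its amplitude in |ψ⟩ is -1/√5.
P = |-1|² / 5 = 1/5.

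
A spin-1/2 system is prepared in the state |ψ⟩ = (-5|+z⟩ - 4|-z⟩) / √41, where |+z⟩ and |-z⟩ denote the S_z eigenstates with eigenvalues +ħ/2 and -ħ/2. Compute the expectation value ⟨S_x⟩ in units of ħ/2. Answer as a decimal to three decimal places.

0.976

⟨σ_x⟩ = 2 Re(a* b)/(|a|²+|b|²) with a = -5, b = -4.
a* b = 20, so ⟨σ_x⟩ = 40/41.
⟨S_x⟩ = (ħ/2)·⟨σ_x⟩.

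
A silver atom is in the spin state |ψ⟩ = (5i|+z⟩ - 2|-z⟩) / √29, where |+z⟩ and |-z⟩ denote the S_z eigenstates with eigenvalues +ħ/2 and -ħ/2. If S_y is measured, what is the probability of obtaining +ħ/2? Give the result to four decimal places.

0.8448

|+y⟩ = (|+z⟩ + i|-z⟩)/√2, so ⟨+y|ψ⟩ = (7i) / (√2·√29).
P = |7i|² / 58 = 49/58.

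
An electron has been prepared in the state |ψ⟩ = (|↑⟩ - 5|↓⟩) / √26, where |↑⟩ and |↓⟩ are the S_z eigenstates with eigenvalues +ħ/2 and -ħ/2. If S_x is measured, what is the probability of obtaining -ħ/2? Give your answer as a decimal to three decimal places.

0.692

|-x⟩ = (|↑⟩ - |↓⟩)/√2, so ⟨-x|ψ⟩ = (6) / (√2·√26).
P = |6|² / 52 = 36/52.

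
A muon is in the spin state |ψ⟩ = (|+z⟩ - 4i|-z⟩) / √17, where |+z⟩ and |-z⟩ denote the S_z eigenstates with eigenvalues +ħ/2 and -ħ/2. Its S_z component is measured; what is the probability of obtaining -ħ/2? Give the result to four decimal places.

0.9412

The -ħ/2 outcome corresponds to |-z⟩. Its amplitude in |ψ⟩ is -4i/√17.
P = |-4i|² / 17 = 16/17.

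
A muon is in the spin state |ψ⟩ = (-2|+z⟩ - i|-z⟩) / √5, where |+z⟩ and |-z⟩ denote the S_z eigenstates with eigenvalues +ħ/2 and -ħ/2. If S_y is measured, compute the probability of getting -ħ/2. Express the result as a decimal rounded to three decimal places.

|-y⟩ = (|+z⟩ - i|-z⟩)/√2, so ⟨-y|ψ⟩ = (-1) / (√2·√5).
P = |-1|² / 10 = 1/10.

0.100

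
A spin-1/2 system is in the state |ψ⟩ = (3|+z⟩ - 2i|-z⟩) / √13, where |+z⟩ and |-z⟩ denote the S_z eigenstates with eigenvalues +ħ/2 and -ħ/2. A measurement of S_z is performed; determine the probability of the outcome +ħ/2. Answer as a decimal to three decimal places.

0.692

The +ħ/2 outcome corresponds to |+z⟩. Its amplitude in |ψ⟩ is 3/√13.
P = |3|² / 13 = 9/13.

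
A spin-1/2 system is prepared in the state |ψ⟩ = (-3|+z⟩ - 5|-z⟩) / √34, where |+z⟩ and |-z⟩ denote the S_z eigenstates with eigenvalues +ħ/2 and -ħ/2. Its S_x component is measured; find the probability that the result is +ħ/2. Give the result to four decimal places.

0.9412

|+x⟩ = (|+z⟩ + |-z⟩)/√2, so ⟨+x|ψ⟩ = (-8) / (√2·√34).
P = |-8|² / 68 = 64/68.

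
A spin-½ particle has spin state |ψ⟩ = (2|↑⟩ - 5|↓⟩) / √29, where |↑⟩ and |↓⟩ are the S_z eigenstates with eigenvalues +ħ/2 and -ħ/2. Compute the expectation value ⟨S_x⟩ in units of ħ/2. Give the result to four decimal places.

-0.6897

⟨σ_x⟩ = 2 Re(a* b)/(|a|²+|b|²) with a = 2, b = -5.
a* b = -10, so ⟨σ_x⟩ = -20/29.
⟨S_x⟩ = (ħ/2)·⟨σ_x⟩.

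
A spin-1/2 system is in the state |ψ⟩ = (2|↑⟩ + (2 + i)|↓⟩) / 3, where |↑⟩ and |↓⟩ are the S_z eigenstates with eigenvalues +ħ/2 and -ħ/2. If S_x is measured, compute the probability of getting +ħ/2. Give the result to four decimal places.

0.9444

|+x⟩ = (|↑⟩ + |↓⟩)/√2, so ⟨+x|ψ⟩ = (4 + i) / (√2·3).
P = |4 + i|² / 18 = 17/18.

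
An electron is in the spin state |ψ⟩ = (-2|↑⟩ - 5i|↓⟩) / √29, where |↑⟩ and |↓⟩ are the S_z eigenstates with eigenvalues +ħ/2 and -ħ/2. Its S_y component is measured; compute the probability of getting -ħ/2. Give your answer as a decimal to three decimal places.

0.155

|-y⟩ = (|↑⟩ - i|↓⟩)/√2, so ⟨-y|ψ⟩ = (3) / (√2·√29).
P = |3|² / 58 = 9/58.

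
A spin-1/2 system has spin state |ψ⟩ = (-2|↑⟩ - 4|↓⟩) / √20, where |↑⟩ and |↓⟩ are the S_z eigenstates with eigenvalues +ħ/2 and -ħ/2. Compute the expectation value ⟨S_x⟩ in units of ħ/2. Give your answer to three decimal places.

0.800

⟨σ_x⟩ = 2 Re(a* b)/(|a|²+|b|²) with a = -2, b = -4.
a* b = 8, so ⟨σ_x⟩ = 16/20.
⟨S_x⟩ = (ħ/2)·⟨σ_x⟩.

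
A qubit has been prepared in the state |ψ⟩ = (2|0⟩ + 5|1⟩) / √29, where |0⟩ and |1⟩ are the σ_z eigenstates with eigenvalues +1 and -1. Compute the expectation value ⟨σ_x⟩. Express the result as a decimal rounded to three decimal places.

0.690

⟨σ_x⟩ = 2 Re(a* b)/(|a|²+|b|²) with a = 2, b = 5.
a* b = 10, so ⟨σ_x⟩ = 20/29.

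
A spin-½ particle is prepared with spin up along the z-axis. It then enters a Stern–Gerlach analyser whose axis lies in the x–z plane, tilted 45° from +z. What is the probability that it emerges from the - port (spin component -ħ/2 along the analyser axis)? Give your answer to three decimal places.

0.146

For spin-½, the probability of finding spin-up along an axis at angle θ to the initial spin direction is cos²(θ/2); spin-down is sin²(θ/2).
θ = 45°, so P = sin²(22.5°) ≈ 0.146.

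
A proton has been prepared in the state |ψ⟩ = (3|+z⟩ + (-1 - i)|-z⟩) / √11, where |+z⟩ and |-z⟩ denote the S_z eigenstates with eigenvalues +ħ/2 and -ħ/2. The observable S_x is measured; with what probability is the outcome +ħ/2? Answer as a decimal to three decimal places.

|+x⟩ = (|+z⟩ + |-z⟩)/√2, so ⟨+x|ψ⟩ = (2 - i) / (√2·√11).
P = |2 - i|² / 22 = 5/22.

0.227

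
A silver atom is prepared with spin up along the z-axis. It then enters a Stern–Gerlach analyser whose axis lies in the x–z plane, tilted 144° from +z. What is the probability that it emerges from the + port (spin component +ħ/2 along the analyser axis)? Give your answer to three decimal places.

For spin-½, the probability of finding spin-up along an axis at angle θ to the initial spin direction is cos²(θ/2); spin-down is sin²(θ/2).
θ = 144°, so P = cos²(72°) ≈ 0.095.

0.095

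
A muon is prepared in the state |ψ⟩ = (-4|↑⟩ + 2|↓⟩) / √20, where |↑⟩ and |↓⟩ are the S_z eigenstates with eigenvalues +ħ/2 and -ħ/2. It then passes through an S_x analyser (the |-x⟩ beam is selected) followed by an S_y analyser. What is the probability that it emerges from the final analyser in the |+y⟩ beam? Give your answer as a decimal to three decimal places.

First analyser (S_x): P(|-x⟩) = |⟨-x|ψ⟩|² = 36/40.
After stage 1 the state is |-x⟩; P(|+y⟩) = |⟨+y|-x⟩|² = 1/2.
Joint probability = 36/40 × 1/2 = 0.450.

0.450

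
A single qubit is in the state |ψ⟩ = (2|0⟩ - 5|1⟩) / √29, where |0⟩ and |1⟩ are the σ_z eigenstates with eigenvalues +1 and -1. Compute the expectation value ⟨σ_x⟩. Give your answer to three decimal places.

-0.690

⟨σ_x⟩ = 2 Re(a* b)/(|a|²+|b|²) with a = 2, b = -5.
a* b = -10, so ⟨σ_x⟩ = -20/29.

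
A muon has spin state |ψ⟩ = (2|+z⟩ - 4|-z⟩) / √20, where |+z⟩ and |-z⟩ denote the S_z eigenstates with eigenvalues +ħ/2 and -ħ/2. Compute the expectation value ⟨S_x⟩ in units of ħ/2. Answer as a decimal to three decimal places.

⟨σ_x⟩ = 2 Re(a* b)/(|a|²+|b|²) with a = 2, b = -4.
a* b = -8, so ⟨σ_x⟩ = -16/20.
⟨S_x⟩ = (ħ/2)·⟨σ_x⟩.

-0.800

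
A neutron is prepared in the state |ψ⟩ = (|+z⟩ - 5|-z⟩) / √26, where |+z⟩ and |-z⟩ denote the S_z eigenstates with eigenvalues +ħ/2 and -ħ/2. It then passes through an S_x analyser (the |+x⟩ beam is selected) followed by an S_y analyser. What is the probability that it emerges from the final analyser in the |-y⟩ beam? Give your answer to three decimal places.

First analyser (S_x): P(|+x⟩) = |⟨+x|ψ⟩|² = 16/52.
After stage 1 the state is |+x⟩; P(|-y⟩) = |⟨-y|+x⟩|² = 1/2.
Joint probability = 16/52 × 1/2 = 0.154.

0.154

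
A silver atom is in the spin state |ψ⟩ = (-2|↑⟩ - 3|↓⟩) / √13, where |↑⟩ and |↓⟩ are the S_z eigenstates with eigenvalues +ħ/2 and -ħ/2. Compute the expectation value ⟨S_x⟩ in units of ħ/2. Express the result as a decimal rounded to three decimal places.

0.923

⟨σ_x⟩ = 2 Re(a* b)/(|a|²+|b|²) with a = -2, b = -3.
a* b = 6, so ⟨σ_x⟩ = 12/13.
⟨S_x⟩ = (ħ/2)·⟨σ_x⟩.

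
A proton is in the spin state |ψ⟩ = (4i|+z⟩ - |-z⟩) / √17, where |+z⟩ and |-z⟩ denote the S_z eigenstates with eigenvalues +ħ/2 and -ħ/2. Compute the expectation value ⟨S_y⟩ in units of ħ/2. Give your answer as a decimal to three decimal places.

0.471

⟨σ_y⟩ = 2 Im(a* b)/(|a|²+|b|²) with a = 4i, b = -1.
a* b = 4i, so ⟨σ_y⟩ = 8/17.
⟨S_y⟩ = (ħ/2)·⟨σ_y⟩.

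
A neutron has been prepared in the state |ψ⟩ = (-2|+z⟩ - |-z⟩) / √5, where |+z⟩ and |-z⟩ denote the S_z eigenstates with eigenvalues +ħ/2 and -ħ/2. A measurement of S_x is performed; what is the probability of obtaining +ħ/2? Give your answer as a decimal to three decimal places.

|+x⟩ = (|+z⟩ + |-z⟩)/√2, so ⟨+x|ψ⟩ = (-3) / (√2·√5).
P = |-3|² / 10 = 9/10.

0.900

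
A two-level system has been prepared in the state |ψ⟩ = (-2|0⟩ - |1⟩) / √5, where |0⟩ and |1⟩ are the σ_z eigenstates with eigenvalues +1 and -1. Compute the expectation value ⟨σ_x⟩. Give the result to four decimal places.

0.8000

⟨σ_x⟩ = 2 Re(a* b)/(|a|²+|b|²) with a = -2, b = -1.
a* b = 2, so ⟨σ_x⟩ = 4/5.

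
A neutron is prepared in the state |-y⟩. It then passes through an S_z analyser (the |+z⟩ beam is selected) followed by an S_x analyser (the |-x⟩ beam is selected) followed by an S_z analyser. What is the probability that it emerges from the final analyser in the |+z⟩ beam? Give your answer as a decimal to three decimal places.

First analyser (S_z): from |-y⟩, P(|+z⟩) = 1/2.
After stage 1 the state is |+z⟩; P(|-x⟩) = |⟨-x|+z⟩|² = 1/2.
After stage 2 the state is |-x⟩; P(|+z⟩) = |⟨+z|-x⟩|² = 1/2.
Joint probability = 1/2 × 1/2 × 1/2 = 0.125.

0.125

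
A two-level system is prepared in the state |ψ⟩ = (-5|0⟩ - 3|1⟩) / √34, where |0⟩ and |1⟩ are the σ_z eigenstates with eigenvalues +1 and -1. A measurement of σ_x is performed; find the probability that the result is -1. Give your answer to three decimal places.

0.059

|-x⟩ = (|0⟩ - |1⟩)/√2, so ⟨-x|ψ⟩ = (-2) / (√2·√34).
P = |-2|² / 68 = 4/68.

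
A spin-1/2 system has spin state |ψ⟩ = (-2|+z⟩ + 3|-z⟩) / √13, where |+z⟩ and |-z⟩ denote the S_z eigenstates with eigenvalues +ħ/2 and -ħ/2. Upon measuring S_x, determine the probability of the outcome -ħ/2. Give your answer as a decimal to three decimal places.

0.962

|-x⟩ = (|+z⟩ - |-z⟩)/√2, so ⟨-x|ψ⟩ = (-5) / (√2·√13).
P = |-5|² / 26 = 25/26.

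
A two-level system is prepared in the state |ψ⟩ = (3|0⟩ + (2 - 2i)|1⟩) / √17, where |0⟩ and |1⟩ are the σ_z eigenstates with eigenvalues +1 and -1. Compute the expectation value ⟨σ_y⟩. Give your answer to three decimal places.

⟨σ_y⟩ = 2 Im(a* b)/(|a|²+|b|²) with a = 3, b = (2 - 2i).
a* b = (6 - 6i), so ⟨σ_y⟩ = -12/17.

-0.706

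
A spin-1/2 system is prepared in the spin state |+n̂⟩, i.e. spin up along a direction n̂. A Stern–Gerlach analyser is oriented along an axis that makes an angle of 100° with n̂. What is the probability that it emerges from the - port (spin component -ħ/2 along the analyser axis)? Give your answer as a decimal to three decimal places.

0.587

For spin-½, the probability of finding spin-up along an axis at angle θ to the initial spin direction is cos²(θ/2); spin-down is sin²(θ/2).
θ = 100°, so P = sin²(50°) ≈ 0.587.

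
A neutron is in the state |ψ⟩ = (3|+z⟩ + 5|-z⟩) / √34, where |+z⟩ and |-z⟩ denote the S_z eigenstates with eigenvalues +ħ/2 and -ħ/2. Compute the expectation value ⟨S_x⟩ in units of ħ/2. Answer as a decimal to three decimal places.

0.882

⟨σ_x⟩ = 2 Re(a* b)/(|a|²+|b|²) with a = 3, b = 5.
a* b = 15, so ⟨σ_x⟩ = 30/34.
⟨S_x⟩ = (ħ/2)·⟨σ_x⟩.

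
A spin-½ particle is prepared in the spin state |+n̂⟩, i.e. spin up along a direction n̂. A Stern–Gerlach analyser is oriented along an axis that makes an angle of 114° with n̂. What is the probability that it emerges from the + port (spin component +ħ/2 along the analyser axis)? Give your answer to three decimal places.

0.297

For spin-½, the probability of finding spin-up along an axis at angle θ to the initial spin direction is cos²(θ/2); spin-down is sin²(θ/2).
θ = 114°, so P = cos²(57°) ≈ 0.297.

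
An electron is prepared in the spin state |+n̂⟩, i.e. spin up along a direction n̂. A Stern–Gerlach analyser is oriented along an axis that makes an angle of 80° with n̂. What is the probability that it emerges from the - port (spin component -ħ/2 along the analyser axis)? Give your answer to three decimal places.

For spin-½, the probability of finding spin-up along an axis at angle θ to the initial spin direction is cos²(θ/2); spin-down is sin²(θ/2).
θ = 80°, so P = sin²(40°) ≈ 0.413.

0.413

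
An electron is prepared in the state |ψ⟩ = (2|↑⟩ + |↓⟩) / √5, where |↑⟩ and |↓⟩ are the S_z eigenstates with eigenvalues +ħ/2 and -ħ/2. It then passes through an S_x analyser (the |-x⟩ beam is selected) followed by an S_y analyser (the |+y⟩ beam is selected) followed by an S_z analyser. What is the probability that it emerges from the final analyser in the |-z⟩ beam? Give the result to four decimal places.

First analyser (S_x): P(|-x⟩) = |⟨-x|ψ⟩|² = 1/10.
After stage 1 the state is |-x⟩; P(|+y⟩) = |⟨+y|-x⟩|² = 1/2.
After stage 2 the state is |+y⟩; P(|-z⟩) = |⟨-z|+y⟩|² = 1/2.
Joint probability = 1/10 × 1/2 × 1/2 = 0.0250.

0.0250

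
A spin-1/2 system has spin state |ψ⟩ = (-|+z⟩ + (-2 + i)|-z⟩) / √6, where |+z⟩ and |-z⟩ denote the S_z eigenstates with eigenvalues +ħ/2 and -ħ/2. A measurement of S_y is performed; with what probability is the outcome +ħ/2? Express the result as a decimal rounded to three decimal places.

0.333

|+y⟩ = (|+z⟩ + i|-z⟩)/√2, so ⟨+y|ψ⟩ = (2i) / (√2·√6).
P = |2i|² / 12 = 4/12.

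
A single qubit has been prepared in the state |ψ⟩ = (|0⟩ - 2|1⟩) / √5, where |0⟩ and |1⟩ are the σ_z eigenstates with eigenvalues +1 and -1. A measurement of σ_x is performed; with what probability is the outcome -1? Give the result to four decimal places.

0.9000

|-x⟩ = (|0⟩ - |1⟩)/√2, so ⟨-x|ψ⟩ = (3) / (√2·√5).
P = |3|² / 10 = 9/10.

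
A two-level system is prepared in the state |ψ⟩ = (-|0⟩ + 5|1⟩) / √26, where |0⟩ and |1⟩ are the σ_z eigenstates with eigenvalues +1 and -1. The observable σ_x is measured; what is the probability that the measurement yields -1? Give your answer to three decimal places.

0.692

|-x⟩ = (|0⟩ - |1⟩)/√2, so ⟨-x|ψ⟩ = (-6) / (√2·√26).
P = |-6|² / 52 = 36/52.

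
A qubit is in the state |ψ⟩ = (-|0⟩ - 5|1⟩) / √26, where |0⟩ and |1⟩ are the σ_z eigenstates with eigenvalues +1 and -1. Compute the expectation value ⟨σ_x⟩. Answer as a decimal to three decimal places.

⟨σ_x⟩ = 2 Re(a* b)/(|a|²+|b|²) with a = -1, b = -5.
a* b = 5, so ⟨σ_x⟩ = 10/26.

0.385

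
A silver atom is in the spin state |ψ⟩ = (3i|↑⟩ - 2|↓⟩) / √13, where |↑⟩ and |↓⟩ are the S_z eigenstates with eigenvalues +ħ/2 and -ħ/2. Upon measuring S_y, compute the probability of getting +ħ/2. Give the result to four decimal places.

|+y⟩ = (|↑⟩ + i|↓⟩)/√2, so ⟨+y|ψ⟩ = (5i) / (√2·√13).
P = |5i|² / 26 = 25/26.

0.9615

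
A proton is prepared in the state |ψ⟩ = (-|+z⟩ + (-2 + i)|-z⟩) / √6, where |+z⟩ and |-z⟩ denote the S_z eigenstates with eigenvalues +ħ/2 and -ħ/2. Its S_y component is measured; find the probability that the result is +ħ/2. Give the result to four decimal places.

|+y⟩ = (|+z⟩ + i|-z⟩)/√2, so ⟨+y|ψ⟩ = (2i) / (√2·√6).
P = |2i|² / 12 = 4/12.

0.3333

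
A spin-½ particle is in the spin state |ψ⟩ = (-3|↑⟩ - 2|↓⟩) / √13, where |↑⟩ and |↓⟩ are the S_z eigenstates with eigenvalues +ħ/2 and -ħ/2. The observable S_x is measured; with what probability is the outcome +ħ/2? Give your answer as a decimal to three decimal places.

|+x⟩ = (|↑⟩ + |↓⟩)/√2, so ⟨+x|ψ⟩ = (-5) / (√2·√13).
P = |-5|² / 26 = 25/26.

0.962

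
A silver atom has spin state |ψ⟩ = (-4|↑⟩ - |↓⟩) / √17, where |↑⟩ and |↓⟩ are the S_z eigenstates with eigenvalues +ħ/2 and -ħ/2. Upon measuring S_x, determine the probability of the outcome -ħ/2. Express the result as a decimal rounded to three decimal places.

|-x⟩ = (|↑⟩ - |↓⟩)/√2, so ⟨-x|ψ⟩ = (-3) / (√2·√17).
P = |-3|² / 34 = 9/34.

0.265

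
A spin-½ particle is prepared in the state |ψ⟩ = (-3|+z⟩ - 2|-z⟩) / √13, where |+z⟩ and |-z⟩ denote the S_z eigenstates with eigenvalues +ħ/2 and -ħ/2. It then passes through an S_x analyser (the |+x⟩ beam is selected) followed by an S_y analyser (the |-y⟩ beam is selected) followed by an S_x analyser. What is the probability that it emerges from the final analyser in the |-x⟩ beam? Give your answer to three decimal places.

0.240

First analyser (S_x): P(|+x⟩) = |⟨+x|ψ⟩|² = 25/26.
After stage 1 the state is |+x⟩; P(|-y⟩) = |⟨-y|+x⟩|² = 1/2.
After stage 2 the state is |-y⟩; P(|-x⟩) = |⟨-x|-y⟩|² = 1/2.
Joint probability = 25/26 × 1/2 × 1/2 = 0.240.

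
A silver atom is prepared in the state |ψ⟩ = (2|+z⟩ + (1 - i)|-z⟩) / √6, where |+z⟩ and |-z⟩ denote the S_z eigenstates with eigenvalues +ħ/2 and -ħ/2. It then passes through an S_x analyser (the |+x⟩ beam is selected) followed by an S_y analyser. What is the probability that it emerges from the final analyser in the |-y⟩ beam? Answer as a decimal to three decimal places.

0.417

First analyser (S_x): P(|+x⟩) = |⟨+x|ψ⟩|² = 10/12.
After stage 1 the state is |+x⟩; P(|-y⟩) = |⟨-y|+x⟩|² = 1/2.
Joint probability = 10/12 × 1/2 = 0.417.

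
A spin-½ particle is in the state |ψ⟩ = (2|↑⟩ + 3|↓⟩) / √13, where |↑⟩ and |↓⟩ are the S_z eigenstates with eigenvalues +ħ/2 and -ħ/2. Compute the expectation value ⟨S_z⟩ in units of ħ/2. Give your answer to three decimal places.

⟨σ_z⟩ = |a|² - |b|² divided by |a|²+|b|², with a, b the |↑⟩, |↓⟩ amplitudes.
= (4 - 9)/13 = -5/13.
⟨S_z⟩ = (ħ/2)·⟨σ_z⟩.

-0.385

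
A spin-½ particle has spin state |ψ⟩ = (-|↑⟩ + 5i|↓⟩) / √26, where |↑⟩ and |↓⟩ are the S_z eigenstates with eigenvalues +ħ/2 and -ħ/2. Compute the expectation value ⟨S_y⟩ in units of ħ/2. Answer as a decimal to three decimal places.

⟨σ_y⟩ = 2 Im(a* b)/(|a|²+|b|²) with a = -1, b = 5i.
a* b = -5i, so ⟨σ_y⟩ = -10/26.
⟨S_y⟩ = (ħ/2)·⟨σ_y⟩.

-0.385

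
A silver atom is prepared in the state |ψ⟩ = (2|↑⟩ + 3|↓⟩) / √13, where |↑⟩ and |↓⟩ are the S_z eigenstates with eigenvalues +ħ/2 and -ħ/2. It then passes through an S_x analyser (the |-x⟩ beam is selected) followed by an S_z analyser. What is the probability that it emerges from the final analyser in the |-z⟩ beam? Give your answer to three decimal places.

0.019

First analyser (S_x): P(|-x⟩) = |⟨-x|ψ⟩|² = 1/26.
After stage 1 the state is |-x⟩; P(|-z⟩) = |⟨-z|-x⟩|² = 1/2.
Joint probability = 1/26 × 1/2 = 0.019.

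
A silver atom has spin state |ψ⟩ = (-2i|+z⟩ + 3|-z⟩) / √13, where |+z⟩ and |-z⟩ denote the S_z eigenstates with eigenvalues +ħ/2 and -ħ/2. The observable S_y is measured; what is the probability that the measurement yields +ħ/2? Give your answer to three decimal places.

0.962

|+y⟩ = (|+z⟩ + i|-z⟩)/√2, so ⟨+y|ψ⟩ = (-5i) / (√2·√13).
P = |-5i|² / 26 = 25/26.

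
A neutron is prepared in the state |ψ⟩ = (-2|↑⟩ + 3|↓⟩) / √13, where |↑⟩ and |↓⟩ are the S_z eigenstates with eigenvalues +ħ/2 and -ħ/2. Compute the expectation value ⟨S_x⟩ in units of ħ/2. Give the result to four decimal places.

⟨σ_x⟩ = 2 Re(a* b)/(|a|²+|b|²) with a = -2, b = 3.
a* b = -6, so ⟨σ_x⟩ = -12/13.
⟨S_x⟩ = (ħ/2)·⟨σ_x⟩.

-0.9231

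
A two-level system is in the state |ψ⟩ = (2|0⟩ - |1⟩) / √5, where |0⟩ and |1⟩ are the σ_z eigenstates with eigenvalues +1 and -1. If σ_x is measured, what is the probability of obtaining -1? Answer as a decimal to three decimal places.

0.900

|-x⟩ = (|0⟩ - |1⟩)/√2, so ⟨-x|ψ⟩ = (3) / (√2·√5).
P = |3|² / 10 = 9/10.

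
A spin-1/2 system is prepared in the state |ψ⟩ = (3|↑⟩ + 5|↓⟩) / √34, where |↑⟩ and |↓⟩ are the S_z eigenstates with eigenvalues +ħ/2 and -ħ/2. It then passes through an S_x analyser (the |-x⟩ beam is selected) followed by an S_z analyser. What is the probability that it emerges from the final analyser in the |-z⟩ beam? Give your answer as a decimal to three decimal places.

0.029

First analyser (S_x): P(|-x⟩) = |⟨-x|ψ⟩|² = 4/68.
After stage 1 the state is |-x⟩; P(|-z⟩) = |⟨-z|-x⟩|² = 1/2.
Joint probability = 4/68 × 1/2 = 0.029.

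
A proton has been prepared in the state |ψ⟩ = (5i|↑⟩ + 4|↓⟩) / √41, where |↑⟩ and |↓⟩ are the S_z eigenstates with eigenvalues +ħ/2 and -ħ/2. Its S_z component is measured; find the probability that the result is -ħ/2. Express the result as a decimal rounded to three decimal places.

0.390

The -ħ/2 outcome corresponds to |↓⟩. Its amplitude in |ψ⟩ is 4/√41.
P = |4|² / 41 = 16/41.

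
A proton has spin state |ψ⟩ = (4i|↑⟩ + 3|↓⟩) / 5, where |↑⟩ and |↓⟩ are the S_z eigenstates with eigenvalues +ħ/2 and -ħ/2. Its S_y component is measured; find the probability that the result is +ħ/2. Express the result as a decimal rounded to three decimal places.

|+y⟩ = (|↑⟩ + i|↓⟩)/√2, so ⟨+y|ψ⟩ = (i) / (√2·5).
P = |i|² / 50 = 1/50.

0.020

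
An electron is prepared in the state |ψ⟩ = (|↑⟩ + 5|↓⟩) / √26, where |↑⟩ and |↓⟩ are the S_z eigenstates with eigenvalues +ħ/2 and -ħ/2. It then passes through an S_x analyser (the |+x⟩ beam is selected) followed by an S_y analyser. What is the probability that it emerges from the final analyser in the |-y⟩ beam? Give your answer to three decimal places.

First analyser (S_x): P(|+x⟩) = |⟨+x|ψ⟩|² = 36/52.
After stage 1 the state is |+x⟩; P(|-y⟩) = |⟨-y|+x⟩|² = 1/2.
Joint probability = 36/52 × 1/2 = 0.346.

0.346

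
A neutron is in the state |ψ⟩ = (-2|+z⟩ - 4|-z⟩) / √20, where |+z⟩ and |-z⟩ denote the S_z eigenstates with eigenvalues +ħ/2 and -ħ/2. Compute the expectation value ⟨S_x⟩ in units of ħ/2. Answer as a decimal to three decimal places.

⟨σ_x⟩ = 2 Re(a* b)/(|a|²+|b|²) with a = -2, b = -4.
a* b = 8, so ⟨σ_x⟩ = 16/20.
⟨S_x⟩ = (ħ/2)·⟨σ_x⟩.

0.800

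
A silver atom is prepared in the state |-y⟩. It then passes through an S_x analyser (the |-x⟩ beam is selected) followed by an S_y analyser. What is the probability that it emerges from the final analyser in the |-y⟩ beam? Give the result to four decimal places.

0.2500

First analyser (S_x): from |-y⟩, P(|-x⟩) = 1/2.
After stage 1 the state is |-x⟩; P(|-y⟩) = |⟨-y|-x⟩|² = 1/2.
Joint probability = 1/2 × 1/2 = 0.2500.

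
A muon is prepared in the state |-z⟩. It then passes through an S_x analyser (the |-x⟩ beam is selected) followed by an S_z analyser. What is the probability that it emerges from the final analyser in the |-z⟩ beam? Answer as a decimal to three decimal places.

0.250

First analyser (S_x): from |-z⟩, P(|-x⟩) = 1/2.
After stage 1 the state is |-x⟩; P(|-z⟩) = |⟨-z|-x⟩|² = 1/2.
Joint probability = 1/2 × 1/2 = 0.250.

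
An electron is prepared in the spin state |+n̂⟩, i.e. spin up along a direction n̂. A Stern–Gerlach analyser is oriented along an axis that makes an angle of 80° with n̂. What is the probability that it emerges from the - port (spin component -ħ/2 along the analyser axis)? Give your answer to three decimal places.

0.413

For spin-½, the probability of finding spin-up along an axis at angle θ to the initial spin direction is cos²(θ/2); spin-down is sin²(θ/2).
θ = 80°, so P = sin²(40°) ≈ 0.413.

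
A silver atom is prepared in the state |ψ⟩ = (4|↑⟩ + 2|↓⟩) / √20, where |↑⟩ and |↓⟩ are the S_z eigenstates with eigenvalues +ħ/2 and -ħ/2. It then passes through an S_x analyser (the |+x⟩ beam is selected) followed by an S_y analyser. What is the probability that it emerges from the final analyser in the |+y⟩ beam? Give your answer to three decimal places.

0.450

First analyser (S_x): P(|+x⟩) = |⟨+x|ψ⟩|² = 36/40.
After stage 1 the state is |+x⟩; P(|+y⟩) = |⟨+y|+x⟩|² = 1/2.
Joint probability = 36/40 × 1/2 = 0.450.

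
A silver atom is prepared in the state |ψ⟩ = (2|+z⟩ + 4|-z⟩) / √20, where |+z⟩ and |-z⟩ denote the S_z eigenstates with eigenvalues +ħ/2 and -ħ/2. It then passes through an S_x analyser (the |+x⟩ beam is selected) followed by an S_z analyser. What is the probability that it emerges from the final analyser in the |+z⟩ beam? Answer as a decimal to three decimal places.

0.450

First analyser (S_x): P(|+x⟩) = |⟨+x|ψ⟩|² = 36/40.
After stage 1 the state is |+x⟩; P(|+z⟩) = |⟨+z|+x⟩|² = 1/2.
Joint probability = 36/40 × 1/2 = 0.450.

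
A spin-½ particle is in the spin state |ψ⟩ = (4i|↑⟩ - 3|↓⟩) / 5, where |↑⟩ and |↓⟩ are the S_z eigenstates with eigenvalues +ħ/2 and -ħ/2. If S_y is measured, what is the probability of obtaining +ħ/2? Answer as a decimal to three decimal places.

|+y⟩ = (|↑⟩ + i|↓⟩)/√2, so ⟨+y|ψ⟩ = (7i) / (√2·5).
P = |7i|² / 50 = 49/50.

0.980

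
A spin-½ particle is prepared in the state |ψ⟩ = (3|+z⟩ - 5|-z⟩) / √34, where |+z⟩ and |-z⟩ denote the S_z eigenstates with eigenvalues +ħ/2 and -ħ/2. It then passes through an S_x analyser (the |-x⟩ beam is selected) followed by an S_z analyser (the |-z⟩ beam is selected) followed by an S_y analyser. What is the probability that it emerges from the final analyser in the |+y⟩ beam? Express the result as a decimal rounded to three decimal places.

0.235

First analyser (S_x): P(|-x⟩) = |⟨-x|ψ⟩|² = 64/68.
After stage 1 the state is |-x⟩; P(|-z⟩) = |⟨-z|-x⟩|² = 1/2.
After stage 2 the state is |-z⟩; P(|+y⟩) = |⟨+y|-z⟩|² = 1/2.
Joint probability = 64/68 × 1/2 × 1/2 = 0.235.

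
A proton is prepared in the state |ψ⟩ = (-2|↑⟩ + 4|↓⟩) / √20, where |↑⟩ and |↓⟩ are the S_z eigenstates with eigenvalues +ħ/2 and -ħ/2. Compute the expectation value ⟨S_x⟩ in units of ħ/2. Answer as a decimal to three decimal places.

⟨σ_x⟩ = 2 Re(a* b)/(|a|²+|b|²) with a = -2, b = 4.
a* b = -8, so ⟨σ_x⟩ = -16/20.
⟨S_x⟩ = (ħ/2)·⟨σ_x⟩.

-0.800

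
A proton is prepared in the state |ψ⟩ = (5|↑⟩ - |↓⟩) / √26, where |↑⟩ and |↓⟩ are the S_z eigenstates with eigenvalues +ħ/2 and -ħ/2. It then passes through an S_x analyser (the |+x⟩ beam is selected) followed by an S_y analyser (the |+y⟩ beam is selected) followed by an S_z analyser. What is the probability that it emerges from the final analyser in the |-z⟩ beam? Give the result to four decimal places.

0.0769

First analyser (S_x): P(|+x⟩) = |⟨+x|ψ⟩|² = 16/52.
After stage 1 the state is |+x⟩; P(|+y⟩) = |⟨+y|+x⟩|² = 1/2.
After stage 2 the state is |+y⟩; P(|-z⟩) = |⟨-z|+y⟩|² = 1/2.
Joint probability = 16/52 × 1/2 × 1/2 = 0.0769.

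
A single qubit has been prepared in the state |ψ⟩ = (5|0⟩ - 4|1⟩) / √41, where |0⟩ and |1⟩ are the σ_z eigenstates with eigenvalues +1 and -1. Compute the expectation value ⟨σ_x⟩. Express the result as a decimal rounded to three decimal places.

-0.976

⟨σ_x⟩ = 2 Re(a* b)/(|a|²+|b|²) with a = 5, b = -4.
a* b = -20, so ⟨σ_x⟩ = -40/41.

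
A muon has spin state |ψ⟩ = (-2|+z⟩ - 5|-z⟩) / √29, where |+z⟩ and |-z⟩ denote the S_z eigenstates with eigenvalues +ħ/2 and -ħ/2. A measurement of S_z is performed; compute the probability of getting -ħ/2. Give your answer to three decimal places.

The -ħ/2 outcome corresponds to |-z⟩. Its amplitude in |ψ⟩ is -5/√29.
P = |-5|² / 29 = 25/29.

0.862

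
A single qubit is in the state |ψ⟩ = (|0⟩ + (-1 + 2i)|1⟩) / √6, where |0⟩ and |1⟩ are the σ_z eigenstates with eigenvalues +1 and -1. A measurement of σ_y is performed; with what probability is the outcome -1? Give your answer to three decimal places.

0.167

|-y⟩ = (|0⟩ - i|1⟩)/√2, so ⟨-y|ψ⟩ = (-1 - i) / (√2·√6).
P = |-1 - i|² / 12 = 2/12.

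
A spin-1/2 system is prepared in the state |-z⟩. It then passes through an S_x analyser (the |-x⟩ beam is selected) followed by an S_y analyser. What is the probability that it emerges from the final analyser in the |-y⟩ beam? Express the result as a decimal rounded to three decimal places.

0.250

First analyser (S_x): from |-z⟩, P(|-x⟩) = 1/2.
After stage 1 the state is |-x⟩; P(|-y⟩) = |⟨-y|-x⟩|² = 1/2.
Joint probability = 1/2 × 1/2 = 0.250.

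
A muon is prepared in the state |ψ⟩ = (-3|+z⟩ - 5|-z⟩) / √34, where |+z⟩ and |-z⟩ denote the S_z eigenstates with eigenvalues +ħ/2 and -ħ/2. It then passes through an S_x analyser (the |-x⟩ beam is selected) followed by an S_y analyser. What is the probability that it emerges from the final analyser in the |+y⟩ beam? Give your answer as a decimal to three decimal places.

First analyser (S_x): P(|-x⟩) = |⟨-x|ψ⟩|² = 4/68.
After stage 1 the state is |-x⟩; P(|+y⟩) = |⟨+y|-x⟩|² = 1/2.
Joint probability = 4/68 × 1/2 = 0.029.

0.029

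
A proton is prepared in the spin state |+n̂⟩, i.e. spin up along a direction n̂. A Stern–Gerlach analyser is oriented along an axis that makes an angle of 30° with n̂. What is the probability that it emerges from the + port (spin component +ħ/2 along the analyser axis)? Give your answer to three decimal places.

For spin-½, the probability of finding spin-up along an axis at angle θ to the initial spin direction is cos²(θ/2); spin-down is sin²(θ/2).
θ = 30°, so P = cos²(15°) ≈ 0.933.

0.933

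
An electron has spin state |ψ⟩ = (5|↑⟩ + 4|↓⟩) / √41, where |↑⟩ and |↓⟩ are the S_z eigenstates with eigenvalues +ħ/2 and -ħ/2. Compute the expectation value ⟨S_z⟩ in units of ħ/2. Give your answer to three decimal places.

0.220

⟨σ_z⟩ = |a|² - |b|² divided by |a|²+|b|², with a, b the |↑⟩, |↓⟩ amplitudes.
= (25 - 16)/41 = 9/41.
⟨S_z⟩ = (ħ/2)·⟨σ_z⟩.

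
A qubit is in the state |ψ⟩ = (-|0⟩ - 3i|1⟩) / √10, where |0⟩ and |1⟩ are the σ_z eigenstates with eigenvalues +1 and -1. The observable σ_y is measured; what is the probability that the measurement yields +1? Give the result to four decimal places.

0.8000

|+y⟩ = (|0⟩ + i|1⟩)/√2, so ⟨+y|ψ⟩ = (-4) / (√2·√10).
P = |-4|² / 20 = 16/20.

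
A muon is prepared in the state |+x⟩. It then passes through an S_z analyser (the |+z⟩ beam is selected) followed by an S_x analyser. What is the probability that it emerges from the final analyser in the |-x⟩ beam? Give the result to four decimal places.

First analyser (S_z): from |+x⟩, P(|+z⟩) = 1/2.
After stage 1 the state is |+z⟩; P(|-x⟩) = |⟨-x|+z⟩|² = 1/2.
Joint probability = 1/2 × 1/2 = 0.2500.

0.2500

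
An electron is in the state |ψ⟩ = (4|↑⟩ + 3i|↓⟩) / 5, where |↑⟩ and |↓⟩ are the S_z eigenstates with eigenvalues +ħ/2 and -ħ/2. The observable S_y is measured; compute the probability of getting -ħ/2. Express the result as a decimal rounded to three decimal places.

0.020

|-y⟩ = (|↑⟩ - i|↓⟩)/√2, so ⟨-y|ψ⟩ = (1) / (√2·5).
P = |1|² / 50 = 1/50.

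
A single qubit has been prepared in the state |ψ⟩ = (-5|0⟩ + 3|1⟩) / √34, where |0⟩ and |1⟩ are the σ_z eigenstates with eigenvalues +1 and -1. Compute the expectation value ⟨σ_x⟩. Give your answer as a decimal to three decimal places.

⟨σ_x⟩ = 2 Re(a* b)/(|a|²+|b|²) with a = -5, b = 3.
a* b = -15, so ⟨σ_x⟩ = -30/34.

-0.882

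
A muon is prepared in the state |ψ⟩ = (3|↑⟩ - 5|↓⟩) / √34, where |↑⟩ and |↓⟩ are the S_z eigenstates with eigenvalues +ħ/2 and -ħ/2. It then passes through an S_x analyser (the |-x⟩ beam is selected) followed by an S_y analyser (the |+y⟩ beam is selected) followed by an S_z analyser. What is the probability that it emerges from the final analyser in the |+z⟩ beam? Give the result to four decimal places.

First analyser (S_x): P(|-x⟩) = |⟨-x|ψ⟩|² = 64/68.
After stage 1 the state is |-x⟩; P(|+y⟩) = |⟨+y|-x⟩|² = 1/2.
After stage 2 the state is |+y⟩; P(|+z⟩) = |⟨+z|+y⟩|² = 1/2.
Joint probability = 64/68 × 1/2 × 1/2 = 0.2353.

0.2353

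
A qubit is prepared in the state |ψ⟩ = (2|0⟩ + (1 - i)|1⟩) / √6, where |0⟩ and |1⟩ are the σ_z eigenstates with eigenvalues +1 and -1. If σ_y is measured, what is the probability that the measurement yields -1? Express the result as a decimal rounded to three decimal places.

0.833

|-y⟩ = (|0⟩ - i|1⟩)/√2, so ⟨-y|ψ⟩ = (3 + i) / (√2·√6).
P = |3 + i|² / 12 = 10/12.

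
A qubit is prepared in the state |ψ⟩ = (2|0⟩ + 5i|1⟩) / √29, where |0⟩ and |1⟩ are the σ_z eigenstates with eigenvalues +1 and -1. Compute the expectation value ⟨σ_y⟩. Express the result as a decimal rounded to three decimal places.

⟨σ_y⟩ = 2 Im(a* b)/(|a|²+|b|²) with a = 2, b = 5i.
a* b = 10i, so ⟨σ_y⟩ = 20/29.

0.690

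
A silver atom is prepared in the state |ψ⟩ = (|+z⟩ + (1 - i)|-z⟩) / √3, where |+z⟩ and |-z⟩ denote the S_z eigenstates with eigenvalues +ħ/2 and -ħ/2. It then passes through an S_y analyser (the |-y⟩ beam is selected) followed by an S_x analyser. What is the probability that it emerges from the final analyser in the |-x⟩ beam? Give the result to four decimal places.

First analyser (S_y): P(|-y⟩) = |⟨-y|ψ⟩|² = 5/6.
After stage 1 the state is |-y⟩; P(|-x⟩) = |⟨-x|-y⟩|² = 1/2.
Joint probability = 5/6 × 1/2 = 0.4167.

0.4167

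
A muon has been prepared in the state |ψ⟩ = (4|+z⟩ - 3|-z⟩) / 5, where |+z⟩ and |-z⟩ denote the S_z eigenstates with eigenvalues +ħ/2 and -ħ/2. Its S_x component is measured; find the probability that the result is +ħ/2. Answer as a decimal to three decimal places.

|+x⟩ = (|+z⟩ + |-z⟩)/√2, so ⟨+x|ψ⟩ = (1) / (√2·5).
P = |1|² / 50 = 1/50.

0.020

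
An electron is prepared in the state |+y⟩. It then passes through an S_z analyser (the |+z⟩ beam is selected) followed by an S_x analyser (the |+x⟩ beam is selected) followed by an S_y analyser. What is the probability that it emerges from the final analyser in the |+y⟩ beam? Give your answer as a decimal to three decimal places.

First analyser (S_z): from |+y⟩, P(|+z⟩) = 1/2.
After stage 1 the state is |+z⟩; P(|+x⟩) = |⟨+x|+z⟩|² = 1/2.
After stage 2 the state is |+x⟩; P(|+y⟩) = |⟨+y|+x⟩|² = 1/2.
Joint probability = 1/2 × 1/2 × 1/2 = 0.125.

0.125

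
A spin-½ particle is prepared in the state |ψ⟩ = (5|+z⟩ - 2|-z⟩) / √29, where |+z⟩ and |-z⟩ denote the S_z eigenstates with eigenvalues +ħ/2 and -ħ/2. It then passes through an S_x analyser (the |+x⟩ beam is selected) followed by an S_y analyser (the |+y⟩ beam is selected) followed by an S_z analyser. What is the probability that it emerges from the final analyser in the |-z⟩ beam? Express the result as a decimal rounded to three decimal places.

First analyser (S_x): P(|+x⟩) = |⟨+x|ψ⟩|² = 9/58.
After stage 1 the state is |+x⟩; P(|+y⟩) = |⟨+y|+x⟩|² = 1/2.
After stage 2 the state is |+y⟩; P(|-z⟩) = |⟨-z|+y⟩|² = 1/2.
Joint probability = 9/58 × 1/2 × 1/2 = 0.039.

0.039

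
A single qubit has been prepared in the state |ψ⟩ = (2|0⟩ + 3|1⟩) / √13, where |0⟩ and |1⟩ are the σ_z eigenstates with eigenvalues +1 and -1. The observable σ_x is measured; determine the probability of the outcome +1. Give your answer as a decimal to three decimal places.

|+x⟩ = (|0⟩ + |1⟩)/√2, so ⟨+x|ψ⟩ = (5) / (√2·√13).
P = |5|² / 26 = 25/26.

0.962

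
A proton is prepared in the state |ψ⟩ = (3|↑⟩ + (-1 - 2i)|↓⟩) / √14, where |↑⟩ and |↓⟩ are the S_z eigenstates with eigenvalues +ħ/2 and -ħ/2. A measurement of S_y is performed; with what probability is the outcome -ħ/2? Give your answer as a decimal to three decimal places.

|-y⟩ = (|↑⟩ - i|↓⟩)/√2, so ⟨-y|ψ⟩ = (5 - i) / (√2·√14).
P = |5 - i|² / 28 = 26/28.

0.929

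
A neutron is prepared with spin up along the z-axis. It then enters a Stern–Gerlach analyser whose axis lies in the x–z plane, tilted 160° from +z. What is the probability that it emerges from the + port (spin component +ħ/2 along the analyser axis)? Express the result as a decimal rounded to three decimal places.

0.030

For spin-½, the probability of finding spin-up along an axis at angle θ to the initial spin direction is cos²(θ/2); spin-down is sin²(θ/2).
θ = 160°, so P = cos²(80°) ≈ 0.030.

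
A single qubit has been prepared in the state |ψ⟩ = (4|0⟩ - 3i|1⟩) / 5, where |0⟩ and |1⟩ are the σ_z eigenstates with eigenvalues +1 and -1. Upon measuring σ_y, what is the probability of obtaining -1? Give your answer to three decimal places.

|-y⟩ = (|0⟩ - i|1⟩)/√2, so ⟨-y|ψ⟩ = (7) / (√2·5).
P = |7|² / 50 = 49/50.

0.980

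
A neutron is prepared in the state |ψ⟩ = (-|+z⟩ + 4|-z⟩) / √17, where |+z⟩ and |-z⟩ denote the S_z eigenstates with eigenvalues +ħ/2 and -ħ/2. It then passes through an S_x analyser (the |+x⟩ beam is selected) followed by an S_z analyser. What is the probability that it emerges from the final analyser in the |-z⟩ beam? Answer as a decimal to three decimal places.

0.132

First analyser (S_x): P(|+x⟩) = |⟨+x|ψ⟩|² = 9/34.
After stage 1 the state is |+x⟩; P(|-z⟩) = |⟨-z|+x⟩|² = 1/2.
Joint probability = 9/34 × 1/2 = 0.132.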